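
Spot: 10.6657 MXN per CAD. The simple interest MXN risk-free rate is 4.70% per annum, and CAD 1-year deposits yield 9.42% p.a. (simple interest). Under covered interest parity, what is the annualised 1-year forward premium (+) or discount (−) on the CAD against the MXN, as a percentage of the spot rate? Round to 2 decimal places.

T = 1 year.
F = S · g_MXN/g_CAD = 10.6657 × 1.047000/1.094200 = 10.2056186.
Annualised premium = (F − S)/S × (1/T) = (10.2056186 − 10.6657)/10.6657 ÷ 1 = -4.31%.

-4.31%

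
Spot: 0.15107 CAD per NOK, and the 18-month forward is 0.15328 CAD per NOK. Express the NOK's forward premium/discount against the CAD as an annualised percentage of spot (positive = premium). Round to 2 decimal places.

T = 18/12 years.
Period premium: (0.15328 − 0.15107)/0.15107 = 0.0146290.
×(1/T) gives 0.98% p.a.

+0.98%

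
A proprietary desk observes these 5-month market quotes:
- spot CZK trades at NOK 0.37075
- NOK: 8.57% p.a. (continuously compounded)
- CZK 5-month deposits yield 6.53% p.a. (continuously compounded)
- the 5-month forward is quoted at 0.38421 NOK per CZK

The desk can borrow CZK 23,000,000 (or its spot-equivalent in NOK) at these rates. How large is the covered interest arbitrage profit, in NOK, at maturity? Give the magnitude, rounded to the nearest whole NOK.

T = 5/12 years.
Keep in CZK, deliver into the forward: 23,000,000·1.02758186·0.38421 = NOK 9,080,566.21.
Swap to NOK now, deposit: 23,000,000·0.37075·1.036353533 = NOK 8,837,245.66.
The quoted forward overvalues CZK, so borrow NOK, buy CZK at spot, deposit the CZK at 6.53%, and sell the proceeds forward at 0.38421.
Arbitrage profit = |9,080,566.21 − 8,837,245.66| = NOK 243,321.

NOK 243,321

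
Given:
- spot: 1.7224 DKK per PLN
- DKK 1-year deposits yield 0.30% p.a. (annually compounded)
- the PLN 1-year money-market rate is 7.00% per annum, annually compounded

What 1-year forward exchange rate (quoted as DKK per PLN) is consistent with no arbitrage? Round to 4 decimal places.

T = 1 year.
DKK accumulates by (1 + 0.0030)^1 = 1.003000.
Growth of 1 PLN over T: (1 + 0.0700)^1 = 1.070000.
CIP: F = S · (grow DKK)/(grow PLN) = 1.7224 × 1.003000/1.070000 = 1.614549 DKK per PLN.

1.6145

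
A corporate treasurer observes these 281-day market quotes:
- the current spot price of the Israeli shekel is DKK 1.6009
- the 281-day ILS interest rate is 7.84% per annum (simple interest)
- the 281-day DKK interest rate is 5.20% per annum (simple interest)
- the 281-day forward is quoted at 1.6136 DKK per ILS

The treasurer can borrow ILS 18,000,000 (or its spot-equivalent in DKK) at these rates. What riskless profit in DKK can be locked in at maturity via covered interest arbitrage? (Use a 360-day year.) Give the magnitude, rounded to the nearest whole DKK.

T = 281/360 years.
Keep in ILS, deliver into the forward: 18,000,000·1.0611955556·1.6136 = DKK 30,822,212.67.
Swap to DKK now, deposit: 18,000,000·1.6009·1.0405888889 = DKK 29,985,817.54.
The quoted forward overvalues ILS, so borrow DKK, buy ILS at spot, deposit the ILS at 7.84%, and sell the proceeds forward at 1.6136.
Arbitrage profit = |30,822,212.67 − 29,985,817.54| = DKK 836,395.

DKK 836,395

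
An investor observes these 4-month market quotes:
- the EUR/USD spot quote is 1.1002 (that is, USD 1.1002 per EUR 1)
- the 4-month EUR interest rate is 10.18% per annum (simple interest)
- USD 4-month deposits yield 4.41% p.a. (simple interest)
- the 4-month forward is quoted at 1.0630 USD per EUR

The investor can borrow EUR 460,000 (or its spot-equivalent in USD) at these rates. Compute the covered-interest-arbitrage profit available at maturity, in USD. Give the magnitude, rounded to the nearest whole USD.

USD 7,959

T = 4/12 years.
Keep in EUR, deliver into the forward: 460,000·1.03393333·1.0630 = USD 505,572.72.
Swap to USD now, deposit: 460,000·1.1002·1.014700 = USD 513,531.55.
The quoted forward undervalues EUR, so borrow EUR, convert to USD at spot, deposit the USD at 4.41%, and buy EUR forward at 1.0630 to cover the loan.
Profit = 513,531.55 − 505,572.72 = USD 7,959.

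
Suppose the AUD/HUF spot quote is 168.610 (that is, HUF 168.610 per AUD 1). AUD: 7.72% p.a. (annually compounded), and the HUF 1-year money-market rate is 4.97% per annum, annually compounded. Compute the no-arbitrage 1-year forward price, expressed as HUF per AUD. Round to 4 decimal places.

164.3055

T = 1 year.
HUF accumulates by (1 + 0.0497)^1 = 1.049700.
Growth of 1 AUD over T: (1 + 0.0772)^1 = 1.077200.
CIP: F = S · (grow HUF)/(grow AUD) = 168.61 × 1.049700/1.077200 = 164.305530 HUF per AUD.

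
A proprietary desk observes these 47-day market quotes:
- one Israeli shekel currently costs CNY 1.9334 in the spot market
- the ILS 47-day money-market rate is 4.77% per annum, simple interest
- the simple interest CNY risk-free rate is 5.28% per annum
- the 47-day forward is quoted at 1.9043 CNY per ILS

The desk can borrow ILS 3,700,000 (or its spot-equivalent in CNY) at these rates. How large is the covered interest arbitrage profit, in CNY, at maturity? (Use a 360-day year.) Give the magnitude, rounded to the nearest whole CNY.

T = 47/360 years.
Invest the ILS and cover forward: 3,700,000 × 1.0062275 × 1.9043 = CNY 7,089,788.40.
Convert at spot and invest in CNY: 3,700,000 × 1.9334 × 1.006893333 = CNY 7,202,892.01.
The quoted forward undervalues ILS, so borrow ILS, convert to CNY at spot, deposit the CNY at 5.28%, and buy ILS forward at 1.9043 to cover the loan.
Arbitrage profit = |7,089,788.40 − 7,202,892.01| = CNY 113,104.

CNY 113,104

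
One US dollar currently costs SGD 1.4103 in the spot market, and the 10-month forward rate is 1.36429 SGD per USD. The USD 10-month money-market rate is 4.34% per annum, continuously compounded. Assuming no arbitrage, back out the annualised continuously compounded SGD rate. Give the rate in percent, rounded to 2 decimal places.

T = 10/12 years.
By CIP, F/S equals the SGD-to-USD growth ratio: 1.36429/1.4103 = 0.9673757.
The USD side grows by e^(0.0434×10/12) = 1.0368286.
So the SGD growth factor = 1.0030028.
r = ln(1.0030028)/(10/12) = 0.003598 → 0.36%.

0.36%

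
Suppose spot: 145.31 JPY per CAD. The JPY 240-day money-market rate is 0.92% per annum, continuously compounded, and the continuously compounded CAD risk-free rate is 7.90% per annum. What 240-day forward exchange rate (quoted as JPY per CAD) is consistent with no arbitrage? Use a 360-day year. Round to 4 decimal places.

138.7032

T = 240/360 years.
Growth of 1 JPY over T: e^(0.0092×240/360) = 1.006152181.
Growth of 1 CAD over T: e^(0.0790×240/360) = 1.054078227.
CIP: F = S · (grow JPY)/(grow CAD) = 145.31 × 1.006152181/1.054078227 = 138.703153 JPY per CAD.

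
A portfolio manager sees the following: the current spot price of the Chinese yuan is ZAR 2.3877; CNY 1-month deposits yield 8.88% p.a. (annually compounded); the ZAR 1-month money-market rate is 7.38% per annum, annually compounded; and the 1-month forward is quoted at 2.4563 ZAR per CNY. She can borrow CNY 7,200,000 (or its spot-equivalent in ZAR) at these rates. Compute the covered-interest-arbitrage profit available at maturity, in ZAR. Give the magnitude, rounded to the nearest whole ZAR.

ZAR 517,438

T = 1/12 years.
Invest the CNY and cover forward: 7,200,000 × 1.0071148723 × 2.4563 = ZAR 17,811,189.08.
Convert at spot and invest in ZAR: 7,200,000 × 2.3877 × 1.0059512855 = ZAR 17,293,751.17.
The quoted forward overvalues CNY, so borrow ZAR, buy CNY at spot, deposit the CNY at 8.88%, and sell the proceeds forward at 2.4563.
Profit = 17,811,189.08 − 17,293,751.17 = ZAR 517,438.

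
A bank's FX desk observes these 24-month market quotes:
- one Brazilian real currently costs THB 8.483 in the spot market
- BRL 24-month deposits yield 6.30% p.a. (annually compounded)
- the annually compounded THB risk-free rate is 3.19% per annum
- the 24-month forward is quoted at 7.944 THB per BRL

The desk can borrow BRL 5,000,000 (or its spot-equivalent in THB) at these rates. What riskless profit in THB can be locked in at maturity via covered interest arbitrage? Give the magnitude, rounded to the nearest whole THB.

T = 2 years.
Invest the BRL and cover forward: 5,000,000 × 1.129969 × 7.944 = THB 44,882,368.68.
Convert at spot and invest in THB: 5,000,000 × 8.483 × 1.06481761 = THB 45,164,238.93.
The quoted forward undervalues BRL, so borrow BRL, convert to THB at spot, deposit the THB at 3.19%, and buy BRL forward at 7.944 to cover the loan.
Arbitrage profit = |44,882,368.68 − 45,164,238.93| = THB 281,870.

THB 281,870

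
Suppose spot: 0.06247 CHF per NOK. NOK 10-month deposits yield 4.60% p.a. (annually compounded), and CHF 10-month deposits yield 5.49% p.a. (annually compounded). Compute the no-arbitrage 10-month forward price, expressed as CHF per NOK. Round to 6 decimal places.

0.062913

T = 10/12 years.
CHF growth factor: (1 + 0.0549)^(10/12) = 1.045545.
NOK growth factor: (1 + 0.0460)^(10/12) = 1.038189.
CIP: F = S · (grow CHF)/(grow NOK) = 0.06247 × 1.045545/1.038189 = 0.06291263 CHF per NOK.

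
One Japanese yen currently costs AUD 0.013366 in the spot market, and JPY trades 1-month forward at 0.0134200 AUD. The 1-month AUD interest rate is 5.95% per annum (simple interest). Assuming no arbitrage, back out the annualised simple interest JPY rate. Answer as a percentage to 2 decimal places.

T = 1/12 years.
CIP gives F = S · g_AUD/g_JPY, so g_AUD/g_JPY = 0.01342/0.013366 = 1.0040401.
AUD growth factor: 1 + 0.0595×1/12 = 1.0049583.
Hence g_JPY = 1.0009145.
r = (1.0009145 − 1)/(1/12) = 0.010974 → 1.10%.

1.10%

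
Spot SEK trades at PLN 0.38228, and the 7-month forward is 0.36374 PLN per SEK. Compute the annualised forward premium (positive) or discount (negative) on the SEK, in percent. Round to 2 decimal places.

-8.31%

T = 7/12 years.
SEK trades forward at -4.84985% vs spot over the period.
Per annum: -0.0484985 / (7/12) = -0.083140 = -8.31%.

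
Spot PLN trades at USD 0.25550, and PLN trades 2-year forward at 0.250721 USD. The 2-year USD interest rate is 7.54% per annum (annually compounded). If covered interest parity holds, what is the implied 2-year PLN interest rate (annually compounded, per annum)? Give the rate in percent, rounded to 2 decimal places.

T = 2 years.
By CIP, F/S equals the USD-to-PLN growth ratio: 0.250721/0.2555 = 0.9812955.
USD growth factor: (1 + 0.0754)^2 = 1.1564852.
Hence g_PLN = 1.178529.
Annualise: 1.178529^(1/2) − 1 = 0.085601 = 8.56%.

8.56%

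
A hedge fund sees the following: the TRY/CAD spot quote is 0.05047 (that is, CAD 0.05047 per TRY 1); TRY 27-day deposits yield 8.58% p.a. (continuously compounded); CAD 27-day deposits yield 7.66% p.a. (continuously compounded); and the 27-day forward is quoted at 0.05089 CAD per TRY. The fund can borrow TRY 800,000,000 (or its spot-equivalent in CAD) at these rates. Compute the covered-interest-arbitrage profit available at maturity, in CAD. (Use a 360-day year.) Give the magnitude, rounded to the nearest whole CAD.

CAD 366,199

T = 27/360 years.
Route A — deposit TRY, sell forward: 800,000,000 × 1.0064557491 × 0.05089 = CAD 40,974,826.46.
Route B — convert at spot, deposit CAD: 800,000,000 × 0.05047 × 1.0057615342 = CAD 40,608,627.70.
The quoted forward overvalues TRY, so borrow CAD, buy TRY at spot, deposit the TRY at 8.58%, and sell the proceeds forward at 0.05089.
Profit = 40,974,826.46 − 40,608,627.70 = CAD 366,199.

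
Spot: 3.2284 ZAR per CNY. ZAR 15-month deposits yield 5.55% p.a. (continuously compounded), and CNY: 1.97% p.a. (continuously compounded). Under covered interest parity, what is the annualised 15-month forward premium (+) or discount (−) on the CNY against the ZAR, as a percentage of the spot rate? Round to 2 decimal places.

+3.66%

T = 15/12 years.
F = S · g_ZAR/g_CNY = 3.2284 × 1.0718381/1.0249307 = 3.3761523.
(F − S)/S ÷ T = (3.3761523 − 3.2284)/3.2284/(15/12) = 0.036613 → 3.66%.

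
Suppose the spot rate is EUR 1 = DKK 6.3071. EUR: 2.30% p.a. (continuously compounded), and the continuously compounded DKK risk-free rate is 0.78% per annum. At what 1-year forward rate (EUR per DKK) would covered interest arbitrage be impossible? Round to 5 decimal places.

0.16098

T = 1 year.
DKK growth factor: e^(0.0078×1) = 1.0078305.
EUR growth factor: e^(0.0230×1) = 1.0232665.
Forward (DKK per EUR) = 6.3071 × 1.0078305 / 1.0232665 = 6.211957.
Invert for EUR per DKK: 1 / 6.211957 = 0.16098.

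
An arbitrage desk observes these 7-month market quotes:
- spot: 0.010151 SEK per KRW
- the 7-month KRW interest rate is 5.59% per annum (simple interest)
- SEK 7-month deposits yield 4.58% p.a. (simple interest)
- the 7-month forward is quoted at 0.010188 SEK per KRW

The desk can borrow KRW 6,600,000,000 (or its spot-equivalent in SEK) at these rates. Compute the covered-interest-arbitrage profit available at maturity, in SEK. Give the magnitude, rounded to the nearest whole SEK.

T = 7/12 years.
Keep in KRW, deliver into the forward: 6,600,000,000·1.0326083333·0.010188 = SEK 69,433,410.42.
Swap to SEK now, deposit: 6,600,000,000·0.010151·1.0267166667 = SEK 68,786,525.83.
The quoted forward overvalues KRW, so borrow SEK, buy KRW at spot, deposit the KRW at 5.59%, and sell the proceeds forward at 0.010188.
Profit = 69,433,410.42 − 68,786,525.83 = SEK 646,885.

SEK 646,885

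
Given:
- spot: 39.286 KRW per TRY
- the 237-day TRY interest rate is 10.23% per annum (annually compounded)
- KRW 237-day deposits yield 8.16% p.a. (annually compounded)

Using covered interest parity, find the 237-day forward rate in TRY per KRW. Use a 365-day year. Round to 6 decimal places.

T = 237/365 years.
Growth of 1 KRW over T: (1 + 0.0816)^(237/365) = 1.0522526.
TRY growth factor: (1 + 0.1023)^(237/365) = 1.0652852.
Forward (KRW per TRY) = 39.286 × 1.0522526 / 1.0652852 = 38.80538.
Invert for TRY per KRW: 1 / 38.80538 = 0.025770.

0.025770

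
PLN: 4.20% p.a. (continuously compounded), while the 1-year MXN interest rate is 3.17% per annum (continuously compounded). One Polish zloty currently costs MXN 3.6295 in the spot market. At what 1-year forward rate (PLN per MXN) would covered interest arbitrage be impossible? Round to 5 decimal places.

0.27837

T = 1 year.
MXN growth factor: e^(0.0317×1) = 1.0322078.
PLN growth factor: e^(0.0420×1) = 1.0428945.
CIP: F = S · (grow MXN)/(grow PLN) = 3.6295 × 1.0322078/1.0428945 = 3.592308 MXN per PLN.
Invert for PLN per MXN: 1 / 3.592308 = 0.27837.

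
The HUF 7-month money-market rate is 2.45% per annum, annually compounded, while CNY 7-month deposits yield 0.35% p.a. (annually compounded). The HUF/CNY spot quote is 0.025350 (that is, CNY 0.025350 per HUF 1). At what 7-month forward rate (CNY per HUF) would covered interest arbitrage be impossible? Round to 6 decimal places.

T = 7/12 years.
CNY accumulates by (1 + 0.0035)^(7/12) = 1.0020402.
HUF accumulates by (1 + 0.0245)^(7/12) = 1.0142196.
So F = 0.02535 × 1.0020402 / 1.0142196 = 0.02504558 (CNY/HUF).

0.025046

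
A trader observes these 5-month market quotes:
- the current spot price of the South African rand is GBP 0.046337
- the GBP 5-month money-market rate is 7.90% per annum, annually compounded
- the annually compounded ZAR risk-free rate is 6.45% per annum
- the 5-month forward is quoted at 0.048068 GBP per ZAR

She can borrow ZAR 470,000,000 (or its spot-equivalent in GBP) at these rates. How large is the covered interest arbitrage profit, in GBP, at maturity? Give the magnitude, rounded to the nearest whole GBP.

T = 5/12 years.
Invest the ZAR and cover forward: 470,000,000 × 1.0263859397 × 0.048068 = GBP 23,188,070.09.
Convert at spot and invest in GBP: 470,000,000 × 0.046337 × 1.0321883079 = GBP 22,479,399.52.
The quoted forward overvalues ZAR, so borrow GBP, buy ZAR at spot, deposit the ZAR at 6.45%, and sell the proceeds forward at 0.048068.
Arbitrage profit = |23,188,070.09 − 22,479,399.52| = GBP 708,671.

GBP 708,671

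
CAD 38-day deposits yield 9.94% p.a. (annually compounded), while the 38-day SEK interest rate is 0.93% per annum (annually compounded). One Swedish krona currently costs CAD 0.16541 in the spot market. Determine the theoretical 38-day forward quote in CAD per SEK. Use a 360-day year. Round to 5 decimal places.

0.16691

T = 38/360 years.
CAD accumulates by (1 + 0.0994)^(38/360) = 1.0100531.
SEK accumulates by (1 + 0.0093)^(38/360) = 1.0009776.
Forward (CAD per SEK) = 0.16541 × 1.0100531 / 1.0009776 = 0.1669097.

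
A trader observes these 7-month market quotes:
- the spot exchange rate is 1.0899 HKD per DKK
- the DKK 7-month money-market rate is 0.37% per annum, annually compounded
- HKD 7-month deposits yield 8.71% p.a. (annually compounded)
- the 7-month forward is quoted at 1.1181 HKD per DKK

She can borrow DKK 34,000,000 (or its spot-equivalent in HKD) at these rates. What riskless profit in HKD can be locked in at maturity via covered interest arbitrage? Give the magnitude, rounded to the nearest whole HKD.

T = 7/12 years.
Invest the DKK and cover forward: 34,000,000 × 1.0021566725 × 1.1181 = HKD 38,097,386.77.
Convert at spot and invest in HKD: 34,000,000 × 1.0899 × 1.0499224106 = HKD 38,906,554.80.
The quoted forward undervalues DKK, so borrow DKK, convert to HKD at spot, deposit the HKD at 8.71%, and buy DKK forward at 1.1181 to cover the loan.
The gap between the two covered legs is HKD 809,168.

HKD 809,168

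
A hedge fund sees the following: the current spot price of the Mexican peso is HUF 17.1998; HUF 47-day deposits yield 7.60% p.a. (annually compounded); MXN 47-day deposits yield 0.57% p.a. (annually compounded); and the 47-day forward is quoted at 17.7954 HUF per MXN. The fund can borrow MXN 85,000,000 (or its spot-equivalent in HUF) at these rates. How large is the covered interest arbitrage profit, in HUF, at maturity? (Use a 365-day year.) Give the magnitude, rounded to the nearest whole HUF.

T = 47/365 years.
Invest the MXN and cover forward: 85,000,000 × 1.000732156592 × 17.7954 = HUF 1,513,716,466.65.
Convert at spot and invest in HUF: 85,000,000 × 17.1998 × 1.00947687511 = HUF 1,475,838,030.30.
The quoted forward overvalues MXN, so borrow HUF, buy MXN at spot, deposit the MXN at 0.57%, and sell the proceeds forward at 17.7954.
Profit = 1,513,716,466.65 − 1,475,838,030.30 = HUF 37,878,436.

HUF 37,878,436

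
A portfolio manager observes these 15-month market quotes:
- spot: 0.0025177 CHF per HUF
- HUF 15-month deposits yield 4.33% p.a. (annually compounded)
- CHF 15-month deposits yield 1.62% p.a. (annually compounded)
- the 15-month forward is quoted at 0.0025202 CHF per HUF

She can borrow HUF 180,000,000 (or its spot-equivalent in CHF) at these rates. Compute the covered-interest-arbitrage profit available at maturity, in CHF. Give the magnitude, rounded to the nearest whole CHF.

T = 15/12 years.
Invest the HUF and cover forward: 180,000,000 × 1.05441484 × 0.0025202 = CHF 478,320.53.
Convert at spot and invest in CHF: 180,000,000 × 0.0025177 × 1.02029084 = CHF 462,381.52.
The quoted forward overvalues HUF, so borrow CHF, buy HUF at spot, deposit the HUF at 4.33%, and sell the proceeds forward at 0.0025202.
Profit = 478,320.53 − 462,381.52 = CHF 15,939.

CHF 15,939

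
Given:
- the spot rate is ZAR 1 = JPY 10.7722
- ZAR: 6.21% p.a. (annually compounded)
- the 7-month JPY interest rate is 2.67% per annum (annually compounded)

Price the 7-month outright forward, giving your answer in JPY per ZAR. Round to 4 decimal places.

10.5613

T = 7/12 years.
Growth of 1 JPY over T: (1 + 0.0267)^(7/12) = 1.01548944.
ZAR growth factor: (1 + 0.0621)^(7/12) = 1.03576959.
Forward (JPY per ZAR) = 10.7722 × 1.01548944 / 1.03576959 = 10.561283.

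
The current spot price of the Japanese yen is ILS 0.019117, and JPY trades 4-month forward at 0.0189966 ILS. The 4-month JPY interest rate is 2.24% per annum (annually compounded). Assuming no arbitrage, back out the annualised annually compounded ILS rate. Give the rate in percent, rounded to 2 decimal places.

T = 4/12 years.
F/S = 0.0189966/0.019117 = 0.9937019 = (growth of ILS) / (growth of JPY).
The JPY side grows by (1 + 0.0224)^(4/12) = 1.0074116.
That pins the ILS growth at 1.0010668.
r = 1.0010668^(12/4) − 1 = 0.003204 → 0.32%.

0.32%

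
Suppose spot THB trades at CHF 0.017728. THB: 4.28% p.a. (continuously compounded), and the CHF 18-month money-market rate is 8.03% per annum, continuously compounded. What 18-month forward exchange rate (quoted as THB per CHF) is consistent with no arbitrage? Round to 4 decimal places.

T = 18/12 years.
CHF growth factor: e^(0.0803×18/12) = 1.12800434.
Growth of 1 THB over T: e^(0.0428×18/12) = 1.06630564.
So F = 0.017728 × 1.12800434 / 1.06630564 = 0.018753780 (CHF/THB).
Quoted the other way: 1/0.018753780 = 53.3226 THB per CHF.

53.3226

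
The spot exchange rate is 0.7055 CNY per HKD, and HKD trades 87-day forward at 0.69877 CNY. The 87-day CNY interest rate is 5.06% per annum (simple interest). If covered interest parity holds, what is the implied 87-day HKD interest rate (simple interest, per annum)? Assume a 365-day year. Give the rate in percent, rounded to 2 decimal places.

T = 87/365 years.
CIP gives F = S · g_CNY/g_HKD, so g_CNY/g_HKD = 0.69877/0.7055 = 0.9904607.
The CNY side grows by 1 + 0.0506×87/365 = 1.0120608.
So the HKD growth factor = 1.0218081.
(1.0218081 − 1)/T = 0.091494, i.e. 9.15%.

9.15%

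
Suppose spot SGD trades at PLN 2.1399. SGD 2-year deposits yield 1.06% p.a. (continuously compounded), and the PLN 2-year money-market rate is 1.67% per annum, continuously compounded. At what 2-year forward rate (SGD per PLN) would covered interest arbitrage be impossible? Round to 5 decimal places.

0.46164

T = 2 years.
PLN growth factor: e^(0.0167×2) = 1.033964.
Growth of 1 SGD over T: e^(0.0106×2) = 1.0214263.
CIP: F = S · (grow PLN)/(grow SGD) = 2.1399 × 1.033964/1.0214263 = 2.166167 PLN per SGD.
Invert for SGD per PLN: 1 / 2.166167 = 0.46164.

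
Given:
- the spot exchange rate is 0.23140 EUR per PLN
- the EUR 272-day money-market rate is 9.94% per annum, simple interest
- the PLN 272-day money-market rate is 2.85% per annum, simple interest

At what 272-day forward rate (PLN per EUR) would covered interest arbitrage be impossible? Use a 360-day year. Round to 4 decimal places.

T = 272/360 years.
EUR growth factor: 1 + 0.0994×272/360 = 1.0751022.
PLN accumulates by 1 + 0.0285×272/360 = 1.0215333.
CIP: F = S · (grow EUR)/(grow PLN) = 0.2314 × 1.0751022/1.0215333 = 0.2435345 EUR per PLN.
Quoted the other way: 1/0.2435345 = 4.1062 PLN per EUR.

4.1062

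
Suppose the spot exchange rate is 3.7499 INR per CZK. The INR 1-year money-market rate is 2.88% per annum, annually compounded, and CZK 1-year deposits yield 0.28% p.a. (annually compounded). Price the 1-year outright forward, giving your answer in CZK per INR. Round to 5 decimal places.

T = 1 year.
INR accumulates by (1 + 0.0288)^1 = 1.028800.
Growth of 1 CZK over T: (1 + 0.0028)^1 = 1.002800.
Forward (INR per CZK) = 3.7499 × 1.028800 / 1.002800 = 3.847125.
Invert for CZK per INR: 1 / 3.847125 = 0.25993.

0.25993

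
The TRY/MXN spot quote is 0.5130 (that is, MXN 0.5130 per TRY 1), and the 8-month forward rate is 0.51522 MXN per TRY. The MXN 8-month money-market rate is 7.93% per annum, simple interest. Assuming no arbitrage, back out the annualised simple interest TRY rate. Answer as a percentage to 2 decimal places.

T = 8/12 years.
CIP gives F = S · g_MXN/g_TRY, so g_MXN/g_TRY = 0.51522/0.513 = 1.0043275.
MXN growth factor: 1 + 0.0793×8/12 = 1.0528667.
That pins the TRY growth at 1.0483301.
(1.0483301 − 1)/T = 0.072495, i.e. 7.25%.

7.25%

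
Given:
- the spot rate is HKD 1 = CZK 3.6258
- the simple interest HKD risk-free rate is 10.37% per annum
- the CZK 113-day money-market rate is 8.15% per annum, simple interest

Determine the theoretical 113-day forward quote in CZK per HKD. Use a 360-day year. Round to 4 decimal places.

3.6013

T = 113/360 years.
CZK accumulates by 1 + 0.0815×113/360 = 1.0255819.
Growth of 1 HKD over T: 1 + 0.1037×113/360 = 1.0325503.
So F = 3.6258 × 1.0255819 / 1.0325503 = 3.601330 (CZK/HKD).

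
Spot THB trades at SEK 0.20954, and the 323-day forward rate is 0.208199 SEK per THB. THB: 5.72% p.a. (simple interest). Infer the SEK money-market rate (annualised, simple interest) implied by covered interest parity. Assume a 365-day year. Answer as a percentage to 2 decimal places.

T = 323/365 years.
F/S = 0.208199/0.20954 = 0.9936003 = (growth of SEK) / (growth of THB).
The THB side grows by 1 + 0.0572×323/365 = 1.0506181.
Hence g_SEK = 1.0438945.
(1.0438945 − 1)/T = 0.049602, i.e. 4.96%.

4.96%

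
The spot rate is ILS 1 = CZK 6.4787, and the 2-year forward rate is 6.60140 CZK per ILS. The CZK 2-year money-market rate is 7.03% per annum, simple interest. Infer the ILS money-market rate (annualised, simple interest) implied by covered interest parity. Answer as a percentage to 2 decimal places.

T = 2 years.
F/S = 6.6014/6.4787 = 1.0189390 = (growth of CZK) / (growth of ILS).
CZK growth factor: 1 + 0.0703×2 = 1.140600.
That pins the ILS growth at 1.1193997.
(1.1193997 − 1)/T = 0.059700, i.e. 5.97%.

5.97%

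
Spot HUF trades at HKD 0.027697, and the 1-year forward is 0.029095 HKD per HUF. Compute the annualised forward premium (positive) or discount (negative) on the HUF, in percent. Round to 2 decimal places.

+5.05%

T = 1 year.
(F − S)/S = (0.029095 − 0.027697)/0.027697 = 0.0504748.
×(1/T) gives 5.05% p.a.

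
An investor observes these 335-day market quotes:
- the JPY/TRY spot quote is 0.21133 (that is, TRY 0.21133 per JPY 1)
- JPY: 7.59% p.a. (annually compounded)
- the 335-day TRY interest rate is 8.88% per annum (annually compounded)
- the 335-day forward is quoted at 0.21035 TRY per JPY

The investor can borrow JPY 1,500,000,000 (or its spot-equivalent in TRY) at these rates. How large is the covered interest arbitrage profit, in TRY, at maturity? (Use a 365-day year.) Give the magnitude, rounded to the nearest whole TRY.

TRY 5,300,896

T = 335/365 years.
Invest the JPY and cover forward: 1,500,000,000 × 1.06945008137 × 0.21035 = TRY 337,438,236.92.
Convert at spot and invest in TRY: 1,500,000,000 × 0.21133 × 1.08121305538 = TRY 342,739,132.49.
The quoted forward undervalues JPY, so borrow JPY, convert to TRY at spot, deposit the TRY at 8.88%, and buy JPY forward at 0.21035 to cover the loan.
Profit = 342,739,132.49 − 337,438,236.92 = TRY 5,300,896.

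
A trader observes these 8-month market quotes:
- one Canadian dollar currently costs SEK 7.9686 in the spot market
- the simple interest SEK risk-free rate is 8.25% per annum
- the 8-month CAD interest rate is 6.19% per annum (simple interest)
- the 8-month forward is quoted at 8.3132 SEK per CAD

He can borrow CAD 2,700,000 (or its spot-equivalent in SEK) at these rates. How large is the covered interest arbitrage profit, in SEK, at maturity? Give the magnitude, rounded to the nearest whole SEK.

T = 8/12 years.
Route A — deposit CAD, sell forward: 2,700,000 × 1.0412666667 × 8.3132 = SEK 23,371,896.74.
Route B — convert at spot, deposit SEK: 2,700,000 × 7.9686 × 1.055000 = SEK 22,698,557.10.
The quoted forward overvalues CAD, so borrow SEK, buy CAD at spot, deposit the CAD at 6.19%, and sell the proceeds forward at 8.3132.
Profit = 23,371,896.74 − 22,698,557.10 = SEK 673,340.

SEK 673,340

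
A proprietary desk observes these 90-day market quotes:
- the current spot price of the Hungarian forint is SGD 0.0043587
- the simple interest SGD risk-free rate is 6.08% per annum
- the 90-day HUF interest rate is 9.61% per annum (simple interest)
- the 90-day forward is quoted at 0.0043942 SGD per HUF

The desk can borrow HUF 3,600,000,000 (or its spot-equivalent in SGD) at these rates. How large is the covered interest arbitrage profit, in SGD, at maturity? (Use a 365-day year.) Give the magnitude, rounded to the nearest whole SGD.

T = 90/365 years.
Invest the HUF and cover forward: 3,600,000,000 × 1.0236958904 × 0.0043942 = SGD 16,193,968.13.
Convert at spot and invest in SGD: 3,600,000,000 × 0.0043587 × 1.0149917808 = SGD 15,926,560.83.
The quoted forward overvalues HUF, so borrow SGD, buy HUF at spot, deposit the HUF at 9.61%, and sell the proceeds forward at 0.0043942.
The gap between the two covered legs is SGD 267,407.

SGD 267,407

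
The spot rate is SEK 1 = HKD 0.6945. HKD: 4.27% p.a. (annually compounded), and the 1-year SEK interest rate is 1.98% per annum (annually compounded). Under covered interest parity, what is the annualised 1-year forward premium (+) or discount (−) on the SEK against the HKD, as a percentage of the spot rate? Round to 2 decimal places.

T = 1 year.
F = S · g_HKD/g_SEK = 0.6945 × 1.042700/1.019800 = 0.7100953.
Annualised premium = (F − S)/S × (1/T) = (0.7100953 − 0.6945)/0.6945 ÷ 1 = 2.25%.

+2.25%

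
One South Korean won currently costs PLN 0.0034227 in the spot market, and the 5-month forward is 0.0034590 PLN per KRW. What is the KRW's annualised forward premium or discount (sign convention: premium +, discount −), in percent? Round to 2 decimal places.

+2.55%

T = 5/12 years.
KRW trades forward at +1.06057% vs spot over the period.
Annualise by dividing by T: 0.0106057 / (5/12) = 0.025454 → 2.55%.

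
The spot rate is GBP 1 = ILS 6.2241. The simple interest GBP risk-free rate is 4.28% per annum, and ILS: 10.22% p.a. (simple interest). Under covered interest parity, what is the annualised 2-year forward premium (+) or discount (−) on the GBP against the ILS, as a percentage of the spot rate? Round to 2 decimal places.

+5.47%

T = 2 years.
No-arbitrage forward: 6.2241 × 1.204400 / 1.085600 = 6.9052193 ILS/GBP.
Annualised premium = (F − S)/S × (1/T) = (6.9052193 − 6.2241)/6.2241 ÷ 2 = 5.47%.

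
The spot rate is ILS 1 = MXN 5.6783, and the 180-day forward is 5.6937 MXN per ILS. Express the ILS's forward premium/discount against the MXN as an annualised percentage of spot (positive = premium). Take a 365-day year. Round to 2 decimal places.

+0.55%

T = 180/365 years.
Period premium: (5.6937 − 5.6783)/5.6783 = 0.0027121.
Annualise by dividing by T: 0.0027121 / (180/365) = 0.005500 → 0.55%.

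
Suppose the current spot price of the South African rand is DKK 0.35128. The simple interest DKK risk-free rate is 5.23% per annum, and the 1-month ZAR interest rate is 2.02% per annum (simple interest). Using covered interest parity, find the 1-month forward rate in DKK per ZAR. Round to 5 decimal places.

0.35222

T = 1/12 years.
DKK accumulates by 1 + 0.0523×1/12 = 1.0043583.
ZAR accumulates by 1 + 0.0202×1/12 = 1.0016833.
Forward (DKK per ZAR) = 0.35128 × 1.0043583 / 1.0016833 = 0.3522181.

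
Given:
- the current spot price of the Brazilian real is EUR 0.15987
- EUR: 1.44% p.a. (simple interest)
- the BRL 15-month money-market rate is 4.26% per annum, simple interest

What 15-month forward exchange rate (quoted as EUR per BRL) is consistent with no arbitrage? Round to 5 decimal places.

0.15452

T = 15/12 years.
EUR accumulates by 1 + 0.0144×15/12 = 1.018000.
BRL growth factor: 1 + 0.0426×15/12 = 1.053250.
Forward (EUR per BRL) = 0.15987 × 1.018000 / 1.053250 = 0.1545195.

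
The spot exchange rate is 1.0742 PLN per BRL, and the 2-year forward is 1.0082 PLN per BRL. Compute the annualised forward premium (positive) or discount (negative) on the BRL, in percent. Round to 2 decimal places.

-3.07%

T = 2 years.
BRL trades forward at -6.14411% vs spot over the period.
Per annum: -0.0614411 / 2 = -0.030721 = -3.07%.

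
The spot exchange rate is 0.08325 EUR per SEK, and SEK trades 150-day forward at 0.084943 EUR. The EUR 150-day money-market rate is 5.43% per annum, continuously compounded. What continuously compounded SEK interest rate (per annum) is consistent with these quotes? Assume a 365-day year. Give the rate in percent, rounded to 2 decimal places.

T = 150/365 years.
By CIP, F/S equals the EUR-to-SEK growth ratio: 0.084943/0.08325 = 1.0203363.
The EUR side grows by e^(0.0543×150/365) = 1.0225659.
That pins the SEK growth at 1.0021852.
Take logs: ln 1.0021852 / (150/365) = 0.005312, so 0.53%.

0.53%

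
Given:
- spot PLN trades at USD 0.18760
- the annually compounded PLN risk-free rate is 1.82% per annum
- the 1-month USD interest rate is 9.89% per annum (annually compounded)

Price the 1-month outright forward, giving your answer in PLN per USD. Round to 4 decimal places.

T = 1/12 years.
Growth of 1 USD over T: (1 + 0.0989)^(1/12) = 1.0078901.
Growth of 1 PLN over T: (1 + 0.0182)^(1/12) = 1.0015042.
So F = 0.1876 × 1.0078901 / 1.0015042 = 0.1887962 (USD/PLN).
Quoted the other way: 1/0.1887962 = 5.2967 PLN per USD.

5.2967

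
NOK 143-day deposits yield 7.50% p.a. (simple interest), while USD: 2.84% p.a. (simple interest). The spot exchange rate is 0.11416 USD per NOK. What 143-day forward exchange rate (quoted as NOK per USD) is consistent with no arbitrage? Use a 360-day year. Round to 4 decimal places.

8.9200

T = 143/360 years.
USD accumulates by 1 + 0.0284×143/360 = 1.0112811.
NOK accumulates by 1 + 0.0750×143/360 = 1.0297917.
CIP: F = S · (grow USD)/(grow NOK) = 0.11416 × 1.0112811/1.0297917 = 0.1121080 USD per NOK.
Quoted the other way: 1/0.1121080 = 8.9200 NOK per USD.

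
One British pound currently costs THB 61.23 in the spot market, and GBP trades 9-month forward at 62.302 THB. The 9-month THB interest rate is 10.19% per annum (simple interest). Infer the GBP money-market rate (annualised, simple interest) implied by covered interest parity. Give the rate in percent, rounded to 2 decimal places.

T = 9/12 years.
F/S = 62.302/61.23 = 1.0175078 = (growth of THB) / (growth of GBP).
The THB side grows by 1 + 0.1019×9/12 = 1.076425.
Hence g_GBP = 1.0579034.
(1.0579034 − 1)/T = 0.077205, i.e. 7.72%.

7.72%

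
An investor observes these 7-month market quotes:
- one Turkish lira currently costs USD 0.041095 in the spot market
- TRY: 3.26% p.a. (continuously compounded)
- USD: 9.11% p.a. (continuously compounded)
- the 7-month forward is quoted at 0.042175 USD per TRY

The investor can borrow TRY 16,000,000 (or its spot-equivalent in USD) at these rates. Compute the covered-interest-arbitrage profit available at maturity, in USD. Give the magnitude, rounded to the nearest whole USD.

USD 5,652

T = 7/12 years.
Invest the TRY and cover forward: 16,000,000 × 1.01919864 × 0.042175 = USD 687,755.24.
Convert at spot and invest in USD: 16,000,000 × 0.041095 × 1.05457903 = USD 693,406.80.
The quoted forward undervalues TRY, so borrow TRY, convert to USD at spot, deposit the USD at 9.11%, and buy TRY forward at 0.042175 to cover the loan.
The gap between the two covered legs is USD 5,652.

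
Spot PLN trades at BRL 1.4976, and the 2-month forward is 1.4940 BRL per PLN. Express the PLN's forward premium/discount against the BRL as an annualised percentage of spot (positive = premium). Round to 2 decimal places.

T = 2/12 years.
(F − S)/S = (1.4940 − 1.4976)/1.4976 = -0.0024038.
Annualise by dividing by T: -0.0024038 / (2/12) = -0.014423 → -1.44%.

-1.44%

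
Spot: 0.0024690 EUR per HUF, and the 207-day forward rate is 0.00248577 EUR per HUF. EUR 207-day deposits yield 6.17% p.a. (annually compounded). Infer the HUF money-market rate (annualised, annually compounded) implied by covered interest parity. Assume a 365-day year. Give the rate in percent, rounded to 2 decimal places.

T = 207/365 years.
By CIP, F/S equals the EUR-to-HUF growth ratio: 0.00248577/0.002469 = 1.0067922.
The EUR side grows by (1 + 0.0617)^(207/365) = 1.0345375.
So the HUF growth factor = 1.0275581.
Annualise: 1.0275581^(365/207) − 1 = 0.049103 = 4.91%.

4.91%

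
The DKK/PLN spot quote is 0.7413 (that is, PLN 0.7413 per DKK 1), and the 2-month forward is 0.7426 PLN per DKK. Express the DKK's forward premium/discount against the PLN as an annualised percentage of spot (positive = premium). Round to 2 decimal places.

T = 2/12 years.
DKK trades forward at +0.17537% vs spot over the period.
×(1/T) gives 1.05% p.a.

+1.05%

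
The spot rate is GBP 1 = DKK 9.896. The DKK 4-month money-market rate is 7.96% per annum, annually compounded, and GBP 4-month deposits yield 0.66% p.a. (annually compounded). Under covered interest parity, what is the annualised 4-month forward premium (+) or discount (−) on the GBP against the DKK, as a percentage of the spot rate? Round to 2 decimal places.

+7.08%

T = 4/12 years.
No-arbitrage forward: 9.896 × 1.0258589 / 1.0021952 = 10.129663 DKK/GBP.
Annualised premium = (F − S)/S × (1/T) = (10.129663 − 9.896)/9.896 ÷ (4/12) = 7.08%.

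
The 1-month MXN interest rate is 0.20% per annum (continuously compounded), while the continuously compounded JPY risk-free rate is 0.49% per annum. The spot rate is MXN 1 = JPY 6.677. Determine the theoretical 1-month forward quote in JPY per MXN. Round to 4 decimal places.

6.6786

T = 1/12 years.
Growth of 1 JPY over T: e^(0.0049×1/12) = 1.0004084.
MXN growth factor: e^(0.0020×1/12) = 1.0001667.
CIP: F = S · (grow JPY)/(grow MXN) = 6.677 × 1.0004084/1.0001667 = 6.678614 JPY per MXN.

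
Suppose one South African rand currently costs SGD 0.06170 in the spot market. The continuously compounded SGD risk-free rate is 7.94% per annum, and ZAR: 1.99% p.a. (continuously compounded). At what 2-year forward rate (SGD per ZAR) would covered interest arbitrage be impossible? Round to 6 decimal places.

T = 2 years.
Growth of 1 SGD over T: e^(0.0794×2) = 1.1721035.
ZAR accumulates by e^(0.0199×2) = 1.0406026.
CIP: F = S · (grow SGD)/(grow ZAR) = 0.0617 × 1.1721035/1.0406026 = 0.06949703 SGD per ZAR.

0.069497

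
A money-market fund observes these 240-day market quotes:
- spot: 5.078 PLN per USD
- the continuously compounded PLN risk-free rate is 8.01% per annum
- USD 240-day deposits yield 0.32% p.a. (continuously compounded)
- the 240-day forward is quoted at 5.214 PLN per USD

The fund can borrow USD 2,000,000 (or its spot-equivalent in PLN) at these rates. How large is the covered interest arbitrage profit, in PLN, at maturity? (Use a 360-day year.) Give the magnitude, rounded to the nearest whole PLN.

T = 240/360 years.
Invest the USD and cover forward: 2,000,000 × 1.0021356105 × 5.214 = PLN 10,450,270.15.
Convert at spot and invest in PLN: 2,000,000 × 5.078 × 1.0548515013 = PLN 10,713,071.85.
The quoted forward undervalues USD, so borrow USD, convert to PLN at spot, deposit the PLN at 8.01%, and buy USD forward at 5.214 to cover the loan.
Profit = 10,713,071.85 − 10,450,270.15 = PLN 262,802.

PLN 262,802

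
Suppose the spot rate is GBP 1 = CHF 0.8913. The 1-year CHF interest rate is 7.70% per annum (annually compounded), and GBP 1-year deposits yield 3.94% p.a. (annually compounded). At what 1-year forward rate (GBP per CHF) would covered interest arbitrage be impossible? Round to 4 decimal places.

T = 1 year.
CHF accumulates by (1 + 0.0770)^1 = 1.077000.
GBP growth factor: (1 + 0.0394)^1 = 1.039400.
CIP: F = S · (grow CHF)/(grow GBP) = 0.8913 × 1.077000/1.039400 = 0.9235425 CHF per GBP.
Invert for GBP per CHF: 1 / 0.9235425 = 1.0828.

1.0828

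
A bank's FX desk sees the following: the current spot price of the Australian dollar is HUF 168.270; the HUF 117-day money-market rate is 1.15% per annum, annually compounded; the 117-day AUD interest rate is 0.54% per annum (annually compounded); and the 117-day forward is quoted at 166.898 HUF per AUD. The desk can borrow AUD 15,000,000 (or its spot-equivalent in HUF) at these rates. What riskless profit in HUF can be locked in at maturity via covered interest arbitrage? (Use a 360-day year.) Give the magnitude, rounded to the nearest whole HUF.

HUF 25,591,649

T = 117/360 years.
Keep in AUD, deliver into the forward: 15,000,000·1.001751811121·166.898 = HUF 2,507,855,606.59.
Swap to HUF now, deposit: 15,000,000·168.270·1.00372308626 = HUF 2,533,447,255.87.
The quoted forward undervalues AUD, so borrow AUD, convert to HUF at spot, deposit the HUF at 1.15%, and buy AUD forward at 166.898 to cover the loan.
The gap between the two covered legs is HUF 25,591,649.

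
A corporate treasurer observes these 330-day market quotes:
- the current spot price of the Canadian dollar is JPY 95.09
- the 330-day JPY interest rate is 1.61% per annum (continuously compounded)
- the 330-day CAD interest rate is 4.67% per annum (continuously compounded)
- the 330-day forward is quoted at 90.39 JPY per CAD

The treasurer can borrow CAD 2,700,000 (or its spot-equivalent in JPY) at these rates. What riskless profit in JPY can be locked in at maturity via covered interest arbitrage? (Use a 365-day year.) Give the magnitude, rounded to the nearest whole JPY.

JPY 5,929,510

T = 330/365 years.
Keep in CAD, deliver into the forward: 2,700,000·1.04312594129·90.39 = JPY 254,578,015.35.
Swap to JPY now, deposit: 2,700,000·95.09·1.01466262125 = JPY 260,507,525.37.
The quoted forward undervalues CAD, so borrow CAD, convert to JPY at spot, deposit the JPY at 1.61%, and buy CAD forward at 90.39 to cover the loan.
The gap between the two covered legs is JPY 5,929,510.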